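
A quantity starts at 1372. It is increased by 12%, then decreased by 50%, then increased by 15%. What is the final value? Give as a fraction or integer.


Start: 1372
Step 1: increase by 12% => multiply by 112/100
  1372 * 112/100 = 38416/25
Step 2: decrease by 50% => multiply by 50/100
  38416/25 * 50/100 = 19208/25
Step 3: increase by 15% => multiply by 115/100
  19208/25 * 115/100 = 110446/125
Final value = 110446/125

110446/125


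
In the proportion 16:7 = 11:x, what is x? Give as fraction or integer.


Setting up: 16/7 = 11/x
Cross multiply: 16 * x = 7 * 11
16x = 77
x = 77/16
x = 77/16

77/16


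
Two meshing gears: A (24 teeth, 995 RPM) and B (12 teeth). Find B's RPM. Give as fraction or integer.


Gear ratio: teeth_A * RPM_A = teeth_B * RPM_B
24 * 995 = 12 * RPM_B
23880 = 12 * RPM_B
RPM_B = 23880 / 12
RPM_B = 1990

1990


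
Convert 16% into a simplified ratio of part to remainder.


Part = 16%, Remainder = 84%
Ratio = 16:84
GCD(16, 84) = 4
Simplify: 4:21 = 4:21

4:21


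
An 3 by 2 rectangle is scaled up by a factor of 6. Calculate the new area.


Original dimensions: 3 x 2
Enlargement factor = 6
New width = 3 * 6 = 18
New height = 2 * 6 = 12
New area = 18 * 12 = 216

216


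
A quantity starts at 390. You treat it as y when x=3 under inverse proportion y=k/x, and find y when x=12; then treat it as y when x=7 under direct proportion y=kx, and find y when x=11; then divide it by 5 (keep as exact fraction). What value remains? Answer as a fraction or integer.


Start with 390.
Step 1: Inverse prop: k = (390)*3; new y = k/12 = 390*3/12 = 195/2
Step 2: Direct prop: k = (195/2)/7; new y = k*11 = 195/2*11/7 = 2145/14
Step 3: Divide by 5: 2145/14 / 5 = 429/14
Final result = 429/14

429/14


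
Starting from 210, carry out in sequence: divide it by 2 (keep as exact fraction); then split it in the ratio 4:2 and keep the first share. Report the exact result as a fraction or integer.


Start with 210.
Step 1: Divide by 2: 210 / 2 = 105
Step 2: Split 4:2, first share = 105 * 4/6 = 70
Final result = 70

70


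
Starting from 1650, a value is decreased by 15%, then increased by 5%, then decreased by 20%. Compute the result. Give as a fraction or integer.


Start: 1650
Step 1: decrease by 15% => multiply by 85/100
  1650 * 85/100 = 2805/2
Step 2: increase by 5% => multiply by 105/100
  2805/2 * 105/100 = 11781/8
Step 3: decrease by 20% => multiply by 80/100
  11781/8 * 80/100 = 11781/10
Final value = 11781/10

11781/10


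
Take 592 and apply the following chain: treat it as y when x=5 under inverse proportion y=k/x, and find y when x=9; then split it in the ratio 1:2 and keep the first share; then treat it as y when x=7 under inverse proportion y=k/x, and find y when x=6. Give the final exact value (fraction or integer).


Start with 592.
Step 1: Inverse prop: k = (592)*5; new y = k/9 = 592*5/9 = 2960/9
Step 2: Split 1:2, first share = 2960/9 * 1/3 = 2960/27
Step 3: Inverse prop: k = (2960/27)*7; new y = k/6 = 2960/27*7/6 = 10360/81
Final result = 10360/81

10360/81


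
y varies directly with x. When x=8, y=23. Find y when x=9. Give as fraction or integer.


Direct proportion: y = kx
Find k: k = 23/8 = 23/8
Compute y at x=9: y = 23/8 * 9
y = 207/8

207/8


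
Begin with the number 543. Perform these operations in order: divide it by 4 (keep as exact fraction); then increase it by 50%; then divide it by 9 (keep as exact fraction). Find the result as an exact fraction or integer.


Start with 543.
Step 1: Divide by 4: 543 / 4 = 543/4
Step 2: Increase by 50%: 543/4 * 150/100 = 1629/8
Step 3: Divide by 9: 1629/8 / 9 = 181/8
Final result = 181/8

181/8


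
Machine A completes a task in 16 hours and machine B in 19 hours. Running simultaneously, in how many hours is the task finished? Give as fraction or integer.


Rate of A = 1/16 job per hour
Rate of B = 1/19 job per hour
Combined rate = 1/16 + 1/19
Find common denominator: (19 + 16)/(16*19) = 35/304
Combined rate = 35/304 job per hour
Time together = 1 / (35/304) = 304/35 hours

304/35


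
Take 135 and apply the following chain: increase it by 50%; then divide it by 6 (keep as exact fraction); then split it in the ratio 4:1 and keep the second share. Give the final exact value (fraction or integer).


Start with 135.
Step 1: Increase by 50%: 135 * 150/100 = 405/2
Step 2: Divide by 6: 405/2 / 6 = 135/4
Step 3: Split 4:1, second share = 135/4 * 1/5 = 27/4
Final result = 27/4

27/4


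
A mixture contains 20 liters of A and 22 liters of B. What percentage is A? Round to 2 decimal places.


Volume of A = 20 L
Volume of B = 22 L
Total volume = 20 + 22 = 42 L
Percentage of A = (20/42) * 100
= 47.62%

47.62


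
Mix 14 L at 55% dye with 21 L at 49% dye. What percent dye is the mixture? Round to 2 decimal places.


Solute in mixture 1 = 55% of 14 L = 14*55/100 = 77/10 L
Solute in mixture 2 = 49% of 21 L = 21*49/100 = 1029/100 L
Total solute = 77/10 + 1029/100 = 1799/100 L
Total volume = 14 + 21 = 35 L
Final concentration = 1799/100/35 * 100 = 51.40%

51.40


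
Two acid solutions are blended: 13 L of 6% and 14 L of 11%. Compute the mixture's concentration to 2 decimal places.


Solute in mixture 1 = 6% of 13 L = 13*6/100 = 39/50 L
Solute in mixture 2 = 11% of 14 L = 14*11/100 = 77/50 L
Total solute = 39/50 + 77/50 = 58/25 L
Total volume = 13 + 14 = 27 L
Final concentration = 58/25/27 * 100 = 8.59%

8.59


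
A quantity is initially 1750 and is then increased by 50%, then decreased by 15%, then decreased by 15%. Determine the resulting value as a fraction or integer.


Start: 1750
Step 1: increase by 50% => multiply by 150/100
  1750 * 150/100 = 2625
Step 2: decrease by 15% => multiply by 85/100
  2625 * 85/100 = 8925/4
Step 3: decrease by 15% => multiply by 85/100
  8925/4 * 85/100 = 30345/16
Final value = 30345/16

30345/16


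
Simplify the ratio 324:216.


Find GCD(324, 216)
GCD = 108
Divide both by 108: 324/108 = 3, 216/108 = 2
Simplified ratio = 3:2

3:2


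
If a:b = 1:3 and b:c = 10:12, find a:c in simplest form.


Given a:b = 1:3 and b:c = 10:12
Make b consistent. Multiply first ratio by 10: a:b = 10:30
Multiply second ratio by 3: b:c = 30:36
Now b = 30 in both, so a:b:c = 10:30:36
Therefore a:c = 10:36
Simplify by GCD: a:c = 5:18

5:18


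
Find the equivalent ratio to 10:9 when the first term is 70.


Original ratio: 10:9
First term target: 70
Scale factor = 70 / 10 = 7
Multiply second term: 9 * 7 = 63
Equivalent ratio = 70:63

70:63


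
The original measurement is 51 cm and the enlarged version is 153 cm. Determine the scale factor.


Original length = 51 cm
Scaled length = 153 cm
Scale factor = 153 / 51
= 3

3


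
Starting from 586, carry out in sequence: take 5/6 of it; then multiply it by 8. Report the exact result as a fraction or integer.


Start with 586.
Step 1: Take 5/6: 586 * 5/6 = 1465/3
Step 2: Multiply by 8: 1465/3 * 8 = 11720/3
Final result = 11720/3

11720/3


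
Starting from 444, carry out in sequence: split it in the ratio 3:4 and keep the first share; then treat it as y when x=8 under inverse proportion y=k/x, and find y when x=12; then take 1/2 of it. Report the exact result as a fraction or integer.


Start with 444.
Step 1: Split 3:4, first share = 444 * 3/7 = 1332/7
Step 2: Inverse prop: k = (1332/7)*8; new y = k/12 = 1332/7*8/12 = 888/7
Step 3: Take 1/2: 888/7 * 1/2 = 444/7
Final result = 444/7

444/7


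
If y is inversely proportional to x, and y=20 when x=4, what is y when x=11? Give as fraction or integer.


Inverse proportion: y = k/x
Find k: k = 4 * 20 = 80
Compute y at x=11: y = 80/11
y = 80/11

80/11


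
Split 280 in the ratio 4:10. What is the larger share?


Total parts = 4 + 10 = 14
Value per part = 280 / 14 = 20
First share = 4 * 20 = 80
Second share = 10 * 20 = 200
Larger share = 200

200


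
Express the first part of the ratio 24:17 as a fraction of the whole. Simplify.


Total parts = 24 + 17 = 41
First part fraction = 24/41
Simplify: 24/41 = 24/41

24/41


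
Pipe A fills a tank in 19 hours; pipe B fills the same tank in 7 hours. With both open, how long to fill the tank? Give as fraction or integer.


Rate of A = 1/19 job per hour
Rate of B = 1/7 job per hour
Combined rate = 1/19 + 1/7
Find common denominator: (7 + 19)/(19*7) = 26/133
Combined rate = 26/133 job per hour
Time together = 1 / (26/133) = 133/26 hours

133/26


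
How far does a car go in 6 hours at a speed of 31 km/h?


Using distance = speed * time
Speed = 31 km/h
Time = 6 hours
Distance = 31 * 6
= 186 km

186


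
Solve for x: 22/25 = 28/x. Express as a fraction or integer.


Setting up: 22/25 = 28/x
Cross multiply: 22 * x = 25 * 28
22x = 700
x = 700/22
x = 350/11

350/11


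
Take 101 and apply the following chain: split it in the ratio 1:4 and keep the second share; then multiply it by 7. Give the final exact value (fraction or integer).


Start with 101.
Step 1: Split 1:4, second share = 101 * 4/5 = 404/5
Step 2: Multiply by 7: 404/5 * 7 = 2828/5
Final result = 2828/5

2828/5


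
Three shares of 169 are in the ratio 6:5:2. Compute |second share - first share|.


Total parts = 6 + 5 + 2 = 13
Value per part = 169 / 13 = 13
Shares: 6*13=78, 5*13=65, 2*13=26
Second share = 65, first share = 78
Difference = |65 - 78| = 13

13


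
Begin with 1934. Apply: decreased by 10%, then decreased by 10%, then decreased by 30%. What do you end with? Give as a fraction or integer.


Start: 1934
Step 1: decrease by 10% => multiply by 90/100
  1934 * 90/100 = 8703/5
Step 2: decrease by 10% => multiply by 90/100
  8703/5 * 90/100 = 78327/50
Step 3: decrease by 30% => multiply by 70/100
  78327/50 * 70/100 = 548289/500
Final value = 548289/500

548289/500


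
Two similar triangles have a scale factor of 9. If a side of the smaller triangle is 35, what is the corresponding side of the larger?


Similar triangles have proportional sides
Scale factor = 9
Smaller side = 35
Corresponding larger side = 35 * 9
= 315

315


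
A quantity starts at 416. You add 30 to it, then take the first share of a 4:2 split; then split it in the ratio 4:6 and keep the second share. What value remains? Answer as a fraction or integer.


Start with 416.
Step 1: Add 30: 416+30=446; split 4:2 first = 446*4/6 = 892/3
Step 2: Split 4:6, second share = 892/3 * 6/10 = 892/5
Final result = 892/5

892/5


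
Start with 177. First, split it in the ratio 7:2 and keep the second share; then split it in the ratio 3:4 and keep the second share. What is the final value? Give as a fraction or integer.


Start with 177.
Step 1: Split 7:2, second share = 177 * 2/9 = 118/3
Step 2: Split 3:4, second share = 118/3 * 4/7 = 472/21
Final result = 472/21

472/21


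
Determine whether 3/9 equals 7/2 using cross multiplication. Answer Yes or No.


Cross multiply to check 3/9 = 7/2
Left cross product: 3 * 2 = 6
Right cross product: 9 * 7 = 63
6 != 63
Not equal, so proportions differ => No

No


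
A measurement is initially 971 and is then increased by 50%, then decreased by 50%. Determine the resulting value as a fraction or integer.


Start: 971
Step 1: increase by 50% => multiply by 150/100
  971 * 150/100 = 2913/2
Step 2: decrease by 50% => multiply by 50/100
  2913/2 * 50/100 = 2913/4
Final value = 2913/4

2913/4


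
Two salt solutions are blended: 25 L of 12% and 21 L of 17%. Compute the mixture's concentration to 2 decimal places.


Solute in mixture 1 = 12% of 25 L = 25*12/100 = 3 L
Solute in mixture 2 = 17% of 21 L = 21*17/100 = 357/100 L
Total solute = 3 + 357/100 = 657/100 L
Total volume = 25 + 21 = 46 L
Final concentration = 657/100/46 * 100 = 14.28%

14.28


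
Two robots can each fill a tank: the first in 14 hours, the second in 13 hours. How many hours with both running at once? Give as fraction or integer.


Rate of A = 1/14 job per hour
Rate of B = 1/13 job per hour
Combined rate = 1/14 + 1/13
Find common denominator: (13 + 14)/(14*13) = 27/182
Combined rate = 27/182 job per hour
Time together = 1 / (27/182) = 182/27 hours

182/27


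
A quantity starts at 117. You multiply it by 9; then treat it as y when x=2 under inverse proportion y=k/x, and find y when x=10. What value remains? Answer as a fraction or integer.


Start with 117.
Step 1: Multiply by 9: 117 * 9 = 1053
Step 2: Inverse prop: k = (1053)*2; new y = k/10 = 1053*2/10 = 1053/5
Final result = 1053/5

1053/5


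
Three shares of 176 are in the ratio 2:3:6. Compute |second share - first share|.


Total parts = 2 + 3 + 6 = 11
Value per part = 176 / 11 = 16
Shares: 2*16=32, 3*16=48, 6*16=96
Second share = 48, first share = 32
Difference = |48 - 32| = 16

16


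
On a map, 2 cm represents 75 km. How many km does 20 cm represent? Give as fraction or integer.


Map scale: 2 cm = 75 km
Measured distance on map = 20 cm
Set up proportion: 20 * 75 / 2
= 1500 / 2
= 750 km

750


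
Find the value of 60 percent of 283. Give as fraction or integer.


Compute 60% of 283
Convert percentage: 60% = 60/100
Multiply: 283 * 60/100
= 16980/100
= 849/5

849/5


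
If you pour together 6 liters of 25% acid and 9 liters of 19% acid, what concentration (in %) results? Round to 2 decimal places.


Solute in mixture 1 = 25% of 6 L = 6*25/100 = 3/2 L
Solute in mixture 2 = 19% of 9 L = 9*19/100 = 171/100 L
Total solute = 3/2 + 171/100 = 321/100 L
Total volume = 6 + 9 = 15 L
Final concentration = 321/100/15 * 100 = 21.40%

21.40


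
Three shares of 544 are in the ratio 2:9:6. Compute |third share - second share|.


Total parts = 2 + 9 + 6 = 17
Value per part = 544 / 17 = 32
Shares: 2*32=64, 9*32=288, 6*32=192
Third share = 192, second share = 288
Difference = |192 - 288| = 96

96


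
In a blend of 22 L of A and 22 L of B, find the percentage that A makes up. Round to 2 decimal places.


Volume of A = 22 L
Volume of B = 22 L
Total volume = 22 + 22 = 44 L
Percentage of A = (22/44) * 100
= 50.00%

50.00


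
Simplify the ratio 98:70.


Find GCD(98, 70)
GCD = 14
Divide both by 14: 98/14 = 7, 70/14 = 5
Simplified ratio = 7:5

7:5


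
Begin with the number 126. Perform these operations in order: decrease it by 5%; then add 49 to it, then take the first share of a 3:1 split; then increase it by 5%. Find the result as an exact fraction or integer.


Start with 126.
Step 1: Decrease by 5%: 126 * 95/100 = 1197/10
Step 2: Add 49: 1197/10+49=1687/10; split 3:1 first = 1687/10*3/4 = 5061/40
Step 3: Increase by 5%: 5061/40 * 105/100 = 106281/800
Final result = 106281/800

106281/800


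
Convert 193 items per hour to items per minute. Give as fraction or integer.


Converting from per hour to per minute
Rate = 193 items per hour
Divide by 60: 193/60
= 193/60 items per minute

193/60


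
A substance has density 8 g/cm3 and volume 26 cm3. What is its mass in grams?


Using mass = density * volume
Density = 8 g/cm3
Volume = 26 cm3
Mass = 8 * 26
= 208 g

208


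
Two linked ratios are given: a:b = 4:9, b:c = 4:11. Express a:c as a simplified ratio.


Given a:b = 4:9 and b:c = 4:11
Make b consistent. Multiply first ratio by 4: a:b = 16:36
Multiply second ratio by 9: b:c = 36:99
Now b = 36 in both, so a:b:c = 16:36:99
Therefore a:c = 16:99
Simplify by GCD: a:c = 16:99

16:99


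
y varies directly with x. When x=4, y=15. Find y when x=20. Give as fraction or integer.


Direct proportion: y = kx
Find k: k = 15/4 = 15/4
Compute y at x=20: y = 15/4 * 20
y = 75

75


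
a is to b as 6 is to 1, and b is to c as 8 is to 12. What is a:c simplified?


Given a:b = 6:1 and b:c = 8:12
Make b consistent. Multiply first ratio by 8: a:b = 48:8
Multiply second ratio by 1: b:c = 8:12
Now b = 8 in both, so a:b:c = 48:8:12
Therefore a:c = 48:12
Simplify by GCD: a:c = 4:1

4:1


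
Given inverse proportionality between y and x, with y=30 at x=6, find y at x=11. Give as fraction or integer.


Inverse proportion: y = k/x
Find k: k = 6 * 30 = 180
Compute y at x=11: y = 180/11
y = 180/11

180/11


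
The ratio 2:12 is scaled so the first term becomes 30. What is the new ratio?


Original ratio: 2:12
First term target: 30
Scale factor = 30 / 2 = 15
Multiply second term: 12 * 15 = 180
Equivalent ratio = 30:180

30:180


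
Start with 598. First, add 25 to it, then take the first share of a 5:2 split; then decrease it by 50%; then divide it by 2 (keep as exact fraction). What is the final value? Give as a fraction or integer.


Start with 598.
Step 1: Add 25: 598+25=623; split 5:2 first = 623*5/7 = 445
Step 2: Decrease by 50%: 445 * 50/100 = 445/2
Step 3: Divide by 2: 445/2 / 2 = 445/4
Final result = 445/4

445/4


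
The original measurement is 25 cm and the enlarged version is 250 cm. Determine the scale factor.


Original length = 25 cm
Scaled length = 250 cm
Scale factor = 250 / 25
= 10

10


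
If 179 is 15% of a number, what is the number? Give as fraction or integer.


Given: 179 is 15% of the whole
Set up: 179 = 15/100 * whole
whole = 179 * 100 / 15
whole = 17900 / 15
whole = 3580/3

3580/3


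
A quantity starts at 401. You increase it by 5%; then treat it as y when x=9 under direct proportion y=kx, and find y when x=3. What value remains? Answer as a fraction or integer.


Start with 401.
Step 1: Increase by 5%: 401 * 105/100 = 8421/20
Step 2: Direct prop: k = (8421/20)/9; new y = k*3 = 8421/20*3/9 = 2807/20
Final result = 2807/20

2807/20


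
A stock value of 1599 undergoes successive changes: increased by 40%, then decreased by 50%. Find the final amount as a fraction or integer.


Start: 1599
Step 1: increase by 40% => multiply by 140/100
  1599 * 140/100 = 11193/5
Step 2: decrease by 50% => multiply by 50/100
  11193/5 * 50/100 = 11193/10
Final value = 11193/10

11193/10


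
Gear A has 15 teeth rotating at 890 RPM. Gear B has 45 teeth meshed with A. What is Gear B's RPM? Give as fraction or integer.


Gear ratio: teeth_A * RPM_A = teeth_B * RPM_B
15 * 890 = 45 * RPM_B
13350 = 45 * RPM_B
RPM_B = 13350 / 45
RPM_B = 890/3

890/3


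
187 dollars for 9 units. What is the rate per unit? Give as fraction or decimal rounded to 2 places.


Total dollars = 187
Number of units = 9
Unit rate = 187 / 9
= 20.78 dollars per unit

20.78


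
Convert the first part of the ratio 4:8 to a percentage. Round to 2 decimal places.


Total parts = 4 + 8 = 12
First part fraction = 4/12
Percentage = (4/12) * 100
= 0.333333 * 100
= 33.33%

33.33


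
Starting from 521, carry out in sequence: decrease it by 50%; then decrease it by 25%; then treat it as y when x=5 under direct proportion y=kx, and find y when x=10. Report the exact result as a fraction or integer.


Start with 521.
Step 1: Decrease by 50%: 521 * 50/100 = 521/2
Step 2: Decrease by 25%: 521/2 * 75/100 = 1563/8
Step 3: Direct prop: k = (1563/8)/5; new y = k*10 = 1563/8*10/5 = 1563/4
Final result = 1563/4

1563/4


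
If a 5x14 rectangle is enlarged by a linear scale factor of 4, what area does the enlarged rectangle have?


Original dimensions: 5 x 14
Enlargement factor = 4
New width = 5 * 4 = 20
New height = 14 * 4 = 56
New area = 20 * 56 = 1120

1120


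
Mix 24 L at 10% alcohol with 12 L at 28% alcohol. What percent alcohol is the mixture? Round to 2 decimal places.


Solute in mixture 1 = 10% of 24 L = 24*10/100 = 12/5 L
Solute in mixture 2 = 28% of 12 L = 12*28/100 = 84/25 L
Total solute = 12/5 + 84/25 = 144/25 L
Total volume = 24 + 12 = 36 L
Final concentration = 144/25/36 * 100 = 16.00%

16.00


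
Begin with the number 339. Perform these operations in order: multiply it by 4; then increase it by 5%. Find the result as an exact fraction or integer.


Start with 339.
Step 1: Multiply by 4: 339 * 4 = 1356
Step 2: Increase by 5%: 1356 * 105/100 = 7119/5
Final result = 7119/5

7119/5


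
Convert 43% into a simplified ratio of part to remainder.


Part = 43%, Remainder = 57%
Ratio = 43:57
GCD(43, 57) = 1
Simplify: 43:57 = 43:57

43:57


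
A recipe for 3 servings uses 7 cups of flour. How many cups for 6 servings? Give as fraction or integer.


Original: 7 cups for 3 servings
Target servings = 6
Scaling factor = 6/3
New amount = 7 * 6/3
= 42/3
= 14 cups

14


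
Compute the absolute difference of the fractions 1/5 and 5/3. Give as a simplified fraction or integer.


Simplify: 1/5 = 1/5 and 5/3 = 5/3
Find common denominator: LCD = 15
Convert: 3/15 and 25/15
Difference = |3 - 25|/15 = 22/15
Simplified = 22/15

22/15


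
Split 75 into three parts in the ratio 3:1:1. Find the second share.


Ratio = 3:1:1
Total parts = 3 + 1 + 1 = 5
Value per part = 75 / 5 = 15
First share = 3 * 15 = 45
Middle share = 1 * 15 = 15
Third share = 1 * 15 = 15

15


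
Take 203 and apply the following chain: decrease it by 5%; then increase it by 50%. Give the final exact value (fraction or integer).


Start with 203.
Step 1: Decrease by 5%: 203 * 95/100 = 3857/20
Step 2: Increase by 50%: 3857/20 * 150/100 = 11571/40
Final result = 11571/40

11571/40


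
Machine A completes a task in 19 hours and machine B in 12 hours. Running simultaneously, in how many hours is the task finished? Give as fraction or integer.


Rate of A = 1/19 job per hour
Rate of B = 1/12 job per hour
Combined rate = 1/19 + 1/12
Find common denominator: (12 + 19)/(19*12) = 31/228
Combined rate = 31/228 job per hour
Time together = 1 / (31/228) = 228/31 hours

228/31


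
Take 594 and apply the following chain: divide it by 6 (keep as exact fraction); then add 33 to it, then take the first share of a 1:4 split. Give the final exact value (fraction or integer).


Start with 594.
Step 1: Divide by 6: 594 / 6 = 99
Step 2: Add 33: 99+33=132; split 1:4 first = 132*1/5 = 132/5
Final result = 132/5

132/5


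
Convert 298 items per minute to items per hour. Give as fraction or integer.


Converting from per minute to per hour
Rate = 298 items per minute
Multiply by 60: 298 * 60
= 17880 items per hour

17880


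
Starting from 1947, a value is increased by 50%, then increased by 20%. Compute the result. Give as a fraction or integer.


Start: 1947
Step 1: increase by 50% => multiply by 150/100
  1947 * 150/100 = 5841/2
Step 2: increase by 20% => multiply by 120/100
  5841/2 * 120/100 = 17523/5
Final value = 17523/5

17523/5


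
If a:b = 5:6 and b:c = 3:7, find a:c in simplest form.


Given a:b = 5:6 and b:c = 3:7
Make b consistent. Multiply first ratio by 3: a:b = 15:18
Multiply second ratio by 6: b:c = 18:42
Now b = 18 in both, so a:b:c = 15:18:42
Therefore a:c = 15:42
Simplify by GCD: a:c = 5:14

5:14


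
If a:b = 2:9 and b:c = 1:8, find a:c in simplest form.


Given a:b = 2:9 and b:c = 1:8
Make b consistent. Multiply first ratio by 1: a:b = 2:9
Multiply second ratio by 9: b:c = 9:72
Now b = 9 in both, so a:b:c = 2:9:72
Therefore a:c = 2:72
Simplify by GCD: a:c = 1:36

1:36


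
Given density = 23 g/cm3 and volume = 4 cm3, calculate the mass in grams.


Using mass = density * volume
Density = 23 g/cm3
Volume = 4 cm3
Mass = 23 * 4
= 92 g

92


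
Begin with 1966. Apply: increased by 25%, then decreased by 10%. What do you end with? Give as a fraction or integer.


Start: 1966
Step 1: increase by 25% => multiply by 125/100
  1966 * 125/100 = 4915/2
Step 2: decrease by 10% => multiply by 90/100
  4915/2 * 90/100 = 8847/4
Final value = 8847/4

8847/4


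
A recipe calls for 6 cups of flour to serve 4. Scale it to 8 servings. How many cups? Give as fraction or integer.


Original: 6 cups for 4 servings
Target servings = 8
Scaling factor = 8/4
New amount = 6 * 8/4
= 48/4
= 12 cups

12


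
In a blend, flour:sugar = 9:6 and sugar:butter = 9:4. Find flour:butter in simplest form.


Given a:b = 9:6 and b:c = 9:4
Make b consistent. Multiply first ratio by 9: a:b = 81:54
Multiply second ratio by 6: b:c = 54:24
Now b = 54 in both, so a:b:c = 81:54:24
Therefore a:c = 81:24
Simplify by GCD: a:c = 27:8

27:8


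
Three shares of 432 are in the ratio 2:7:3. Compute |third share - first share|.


Total parts = 2 + 7 + 3 = 12
Value per part = 432 / 12 = 36
Shares: 2*36=72, 7*36=252, 3*36=108
Third share = 108, first share = 72
Difference = |108 - 72| = 36

36


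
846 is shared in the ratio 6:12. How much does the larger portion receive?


Total parts = 6 + 12 = 18
Value per part = 846 / 18 = 47
First share = 6 * 47 = 282
Second share = 12 * 47 = 564
Larger share = 564

564


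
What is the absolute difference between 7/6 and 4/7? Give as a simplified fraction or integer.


Simplify: 7/6 = 7/6 and 4/7 = 4/7
Find common denominator: LCD = 42
Convert: 49/42 and 24/42
Difference = |49 - 24|/42 = 25/42
Simplified = 25/42

25/42


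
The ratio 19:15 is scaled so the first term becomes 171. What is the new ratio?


Original ratio: 19:15
First term target: 171
Scale factor = 171 / 19 = 9
Multiply second term: 15 * 9 = 135
Equivalent ratio = 171:135

171:135


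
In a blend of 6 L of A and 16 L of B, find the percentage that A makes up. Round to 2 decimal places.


Volume of A = 6 L
Volume of B = 16 L
Total volume = 6 + 16 = 22 L
Percentage of A = (6/22) * 100
= 27.27%

27.27


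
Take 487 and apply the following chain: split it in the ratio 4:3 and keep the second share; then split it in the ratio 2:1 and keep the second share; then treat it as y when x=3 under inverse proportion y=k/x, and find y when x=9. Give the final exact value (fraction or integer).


Start with 487.
Step 1: Split 4:3, second share = 487 * 3/7 = 1461/7
Step 2: Split 2:1, second share = 1461/7 * 1/3 = 487/7
Step 3: Inverse prop: k = (487/7)*3; new y = k/9 = 487/7*3/9 = 487/21
Final result = 487/21

487/21


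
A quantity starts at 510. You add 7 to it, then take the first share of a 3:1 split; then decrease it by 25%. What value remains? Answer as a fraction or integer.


Start with 510.
Step 1: Add 7: 510+7=517; split 3:1 first = 517*3/4 = 1551/4
Step 2: Decrease by 25%: 1551/4 * 75/100 = 4653/16
Final result = 4653/16

4653/16


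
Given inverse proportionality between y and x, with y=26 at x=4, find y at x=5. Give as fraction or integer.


Inverse proportion: y = k/x
Find k: k = 4 * 26 = 104
Compute y at x=5: y = 104/5
y = 104/5

104/5


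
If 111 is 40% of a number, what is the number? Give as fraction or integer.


Given: 111 is 40% of the whole
Set up: 111 = 40/100 * whole
whole = 111 * 100 / 40
whole = 11100 / 40
whole = 555/2

555/2


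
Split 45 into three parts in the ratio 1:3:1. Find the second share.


Ratio = 1:3:1
Total parts = 1 + 3 + 1 = 5
Value per part = 45 / 5 = 9
First share = 1 * 9 = 9
Middle share = 3 * 9 = 27
Third share = 1 * 9 = 9

27


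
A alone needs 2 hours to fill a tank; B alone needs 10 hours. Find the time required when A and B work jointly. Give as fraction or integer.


Rate of A = 1/2 job per hour
Rate of B = 1/10 job per hour
Combined rate = 1/2 + 1/10
Find common denominator: (10 + 2)/(2*10) = 12/20
Combined rate = 3/5 job per hour
Time together = 1 / (3/5) = 5/3 hours

5/3


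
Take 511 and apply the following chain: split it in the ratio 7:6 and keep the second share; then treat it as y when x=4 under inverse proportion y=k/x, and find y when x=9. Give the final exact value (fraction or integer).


Start with 511.
Step 1: Split 7:6, second share = 511 * 6/13 = 3066/13
Step 2: Inverse prop: k = (3066/13)*4; new y = k/9 = 3066/13*4/9 = 4088/39
Final result = 4088/39

4088/39


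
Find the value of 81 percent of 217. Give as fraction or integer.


Compute 81% of 217
Convert percentage: 81% = 81/100
Multiply: 217 * 81/100
= 17577/100
= 17577/100

17577/100


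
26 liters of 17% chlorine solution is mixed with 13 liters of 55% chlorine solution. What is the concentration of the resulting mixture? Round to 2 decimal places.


Solute in mixture 1 = 17% of 26 L = 26*17/100 = 221/50 L
Solute in mixture 2 = 55% of 13 L = 13*55/100 = 143/20 L
Total solute = 221/50 + 143/20 = 1157/100 L
Total volume = 26 + 13 = 39 L
Final concentration = 1157/100/39 * 100 = 29.67%

29.67


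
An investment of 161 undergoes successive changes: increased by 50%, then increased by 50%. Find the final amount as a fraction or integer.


Start: 161
Step 1: increase by 50% => multiply by 150/100
  161 * 150/100 = 483/2
Step 2: increase by 50% => multiply by 150/100
  483/2 * 150/100 = 1449/4
Final value = 1449/4

1449/4


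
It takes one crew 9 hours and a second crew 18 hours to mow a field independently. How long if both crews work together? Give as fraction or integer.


Rate of A = 1/9 job per hour
Rate of B = 1/18 job per hour
Combined rate = 1/9 + 1/18
Find common denominator: (18 + 9)/(9*18) = 27/162
Combined rate = 1/6 job per hour
Time together = 1 / (1/6) = 6 hours

6


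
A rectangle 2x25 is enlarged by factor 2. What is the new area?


Original dimensions: 2 x 25
Enlargement factor = 2
New width = 2 * 2 = 4
New height = 25 * 2 = 50
New area = 4 * 50 = 200

200


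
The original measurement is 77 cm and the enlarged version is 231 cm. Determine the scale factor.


Original length = 77 cm
Scaled length = 231 cm
Scale factor = 231 / 77
= 3

3


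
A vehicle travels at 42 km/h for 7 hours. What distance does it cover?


Using distance = speed * time
Speed = 42 km/h
Time = 7 hours
Distance = 42 * 7
= 294 km

294


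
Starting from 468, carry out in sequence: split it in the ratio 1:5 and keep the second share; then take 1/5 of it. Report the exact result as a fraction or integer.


Start with 468.
Step 1: Split 1:5, second share = 468 * 5/6 = 390
Step 2: Take 1/5: 390 * 1/5 = 78
Final result = 78

78


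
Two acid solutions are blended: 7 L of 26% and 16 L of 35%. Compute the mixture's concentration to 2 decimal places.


Solute in mixture 1 = 26% of 7 L = 7*26/100 = 91/50 L
Solute in mixture 2 = 35% of 16 L = 16*35/100 = 28/5 L
Total solute = 91/50 + 28/5 = 371/50 L
Total volume = 7 + 16 = 23 L
Final concentration = 371/50/23 * 100 = 32.26%

32.26


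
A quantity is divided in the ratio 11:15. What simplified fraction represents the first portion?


Total parts = 11 + 15 = 26
First part fraction = 11/26
Simplify: 11/26 = 11/26

11/26


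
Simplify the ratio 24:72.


Find GCD(24, 72)
GCD = 24
Divide both by 24: 24/24 = 1, 72/24 = 3
Simplified ratio = 1:3

1:3


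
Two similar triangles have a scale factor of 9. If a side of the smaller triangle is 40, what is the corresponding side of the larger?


Similar triangles have proportional sides
Scale factor = 9
Smaller side = 40
Corresponding larger side = 40 * 9
= 360

360


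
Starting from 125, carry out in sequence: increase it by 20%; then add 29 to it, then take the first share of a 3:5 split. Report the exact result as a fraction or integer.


Start with 125.
Step 1: Increase by 20%: 125 * 120/100 = 150
Step 2: Add 29: 150+29=179; split 3:5 first = 179*3/8 = 537/8
Final result = 537/8

537/8


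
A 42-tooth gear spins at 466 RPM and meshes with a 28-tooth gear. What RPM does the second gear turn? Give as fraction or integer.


Gear ratio: teeth_A * RPM_A = teeth_B * RPM_B
42 * 466 = 28 * RPM_B
19572 = 28 * RPM_B
RPM_B = 19572 / 28
RPM_B = 699

699


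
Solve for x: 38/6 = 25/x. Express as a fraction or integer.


Setting up: 38/6 = 25/x
Cross multiply: 38 * x = 6 * 25
38x = 150
x = 150/38
x = 75/19

75/19


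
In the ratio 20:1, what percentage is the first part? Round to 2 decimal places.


Total parts = 20 + 1 = 21
First part fraction = 20/21
Percentage = (20/21) * 100
= 0.952381 * 100
= 95.24%

95.24


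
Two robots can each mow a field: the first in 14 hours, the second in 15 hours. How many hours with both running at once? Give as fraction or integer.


Rate of A = 1/14 job per hour
Rate of B = 1/15 job per hour
Combined rate = 1/14 + 1/15
Find common denominator: (15 + 14)/(14*15) = 29/210
Combined rate = 29/210 job per hour
Time together = 1 / (29/210) = 210/29 hours

210/29


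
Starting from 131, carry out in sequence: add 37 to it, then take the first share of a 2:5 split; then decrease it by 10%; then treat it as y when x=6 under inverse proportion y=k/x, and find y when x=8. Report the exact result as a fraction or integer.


Start with 131.
Step 1: Add 37: 131+37=168; split 2:5 first = 168*2/7 = 48
Step 2: Decrease by 10%: 48 * 90/100 = 216/5
Step 3: Inverse prop: k = (216/5)*6; new y = k/8 = 216/5*6/8 = 162/5
Final result = 162/5

162/5


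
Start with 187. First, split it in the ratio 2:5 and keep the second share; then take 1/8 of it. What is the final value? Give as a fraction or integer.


Start with 187.
Step 1: Split 2:5, second share = 187 * 5/7 = 935/7
Step 2: Take 1/8: 935/7 * 1/8 = 935/56
Final result = 935/56

935/56


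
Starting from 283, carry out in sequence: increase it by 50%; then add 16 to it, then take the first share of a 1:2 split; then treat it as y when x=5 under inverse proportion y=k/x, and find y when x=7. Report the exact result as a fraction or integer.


Start with 283.
Step 1: Increase by 50%: 283 * 150/100 = 849/2
Step 2: Add 16: 849/2+16=881/2; split 1:2 first = 881/2*1/3 = 881/6
Step 3: Inverse prop: k = (881/6)*5; new y = k/7 = 881/6*5/7 = 4405/42
Final result = 4405/42

4405/42


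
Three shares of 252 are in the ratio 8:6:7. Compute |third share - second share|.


Total parts = 8 + 6 + 7 = 21
Value per part = 252 / 21 = 12
Shares: 8*12=96, 6*12=72, 7*12=84
Third share = 84, second share = 72
Difference = |84 - 72| = 12

12


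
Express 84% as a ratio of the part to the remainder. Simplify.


Part = 84%, Remainder = 16%
Ratio = 84:16
GCD(84, 16) = 4
Simplify: 21:4 = 21:4

21:4


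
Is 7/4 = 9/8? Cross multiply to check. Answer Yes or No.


Cross multiply to check 7/4 = 9/8
Left cross product: 7 * 8 = 56
Right cross product: 4 * 9 = 36
56 != 36
Not equal, so proportions differ => No

No


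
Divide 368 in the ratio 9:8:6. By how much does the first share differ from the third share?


Total parts = 9 + 8 + 6 = 23
Value per part = 368 / 23 = 16
Shares: 9*16=144, 8*16=128, 6*16=96
First share = 144, third share = 96
Difference = |144 - 96| = 48

48


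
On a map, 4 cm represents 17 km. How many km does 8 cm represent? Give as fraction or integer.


Map scale: 4 cm = 17 km
Measured distance on map = 8 cm
Set up proportion: 8 * 17 / 4
= 136 / 4
= 34 km

34


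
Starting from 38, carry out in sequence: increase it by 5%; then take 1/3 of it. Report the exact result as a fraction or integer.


Start with 38.
Step 1: Increase by 5%: 38 * 105/100 = 399/10
Step 2: Take 1/3: 399/10 * 1/3 = 133/10
Final result = 133/10

133/10


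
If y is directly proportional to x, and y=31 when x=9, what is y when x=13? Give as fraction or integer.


Direct proportion: y = kx
Find k: k = 31/9 = 31/9
Compute y at x=13: y = 31/9 * 13
y = 403/9

403/9


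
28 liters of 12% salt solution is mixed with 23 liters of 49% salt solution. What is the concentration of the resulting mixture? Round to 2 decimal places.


Solute in mixture 1 = 12% of 28 L = 28*12/100 = 84/25 L
Solute in mixture 2 = 49% of 23 L = 23*49/100 = 1127/100 L
Total solute = 84/25 + 1127/100 = 1463/100 L
Total volume = 28 + 23 = 51 L
Final concentration = 1463/100/51 * 100 = 28.69%

28.69


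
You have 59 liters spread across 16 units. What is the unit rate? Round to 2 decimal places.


Total liters = 59
Number of units = 16
Unit rate = 59 / 16
= 3.69 liters per unit

3.69


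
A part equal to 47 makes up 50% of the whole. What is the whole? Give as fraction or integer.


Given: 47 is 50% of the whole
Set up: 47 = 50/100 * whole
whole = 47 * 100 / 50
whole = 4700 / 50
whole = 94

94


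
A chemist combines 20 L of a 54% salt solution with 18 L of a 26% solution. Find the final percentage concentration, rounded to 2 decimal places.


Solute in mixture 1 = 54% of 20 L = 20*54/100 = 54/5 L
Solute in mixture 2 = 26% of 18 L = 18*26/100 = 117/25 L
Total solute = 54/5 + 117/25 = 387/25 L
Total volume = 20 + 18 = 38 L
Final concentration = 387/25/38 * 100 = 40.74%

40.74


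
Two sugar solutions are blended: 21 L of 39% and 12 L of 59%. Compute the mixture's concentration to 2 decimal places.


Solute in mixture 1 = 39% of 21 L = 21*39/100 = 819/100 L
Solute in mixture 2 = 59% of 12 L = 12*59/100 = 177/25 L
Total solute = 819/100 + 177/25 = 1527/100 L
Total volume = 21 + 12 = 33 L
Final concentration = 1527/100/33 * 100 = 46.27%

46.27


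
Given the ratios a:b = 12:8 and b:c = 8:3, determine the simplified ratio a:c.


Given a:b = 12:8 and b:c = 8:3
Make b consistent. Multiply first ratio by 8: a:b = 96:64
Multiply second ratio by 8: b:c = 64:24
Now b = 64 in both, so a:b:c = 96:64:24
Therefore a:c = 96:24
Simplify by GCD: a:c = 4:1

4:1


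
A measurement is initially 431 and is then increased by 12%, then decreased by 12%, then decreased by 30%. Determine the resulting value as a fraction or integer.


Start: 431
Step 1: increase by 12% => multiply by 112/100
  431 * 112/100 = 12068/25
Step 2: decrease by 12% => multiply by 88/100
  12068/25 * 88/100 = 265496/625
Step 3: decrease by 30% => multiply by 70/100
  265496/625 * 70/100 = 929236/3125
Final value = 929236/3125

929236/3125


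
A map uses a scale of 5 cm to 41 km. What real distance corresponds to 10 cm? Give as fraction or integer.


Map scale: 5 cm = 41 km
Measured distance on map = 10 cm
Set up proportion: 10 * 41 / 5
= 410 / 5
= 82 km

82


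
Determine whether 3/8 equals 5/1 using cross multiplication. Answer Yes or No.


Cross multiply to check 3/8 = 5/1
Left cross product: 3 * 1 = 3
Right cross product: 8 * 5 = 40
3 != 40
Not equal, so proportions differ => No

No


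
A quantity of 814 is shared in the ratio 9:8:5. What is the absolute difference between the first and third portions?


Total parts = 9 + 8 + 5 = 22
Value per part = 814 / 22 = 37
Shares: 9*37=333, 8*37=296, 5*37=185
First share = 333, third share = 185
Difference = |333 - 185| = 148

148


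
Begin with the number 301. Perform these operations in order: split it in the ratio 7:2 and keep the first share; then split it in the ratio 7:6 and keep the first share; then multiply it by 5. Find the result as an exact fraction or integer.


Start with 301.
Step 1: Split 7:2, first share = 301 * 7/9 = 2107/9
Step 2: Split 7:6, first share = 2107/9 * 7/13 = 14749/117
Step 3: Multiply by 5: 14749/117 * 5 = 73745/117
Final result = 73745/117

73745/117


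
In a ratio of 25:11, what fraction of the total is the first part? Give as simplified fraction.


Total parts = 25 + 11 = 36
First part fraction = 25/36
Simplify: 25/36 = 25/36

25/36


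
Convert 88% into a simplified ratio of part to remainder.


Part = 88%, Remainder = 12%
Ratio = 88:12
GCD(88, 12) = 4
Simplify: 22:3 = 22:3

22:3


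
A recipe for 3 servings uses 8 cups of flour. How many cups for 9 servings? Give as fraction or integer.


Original: 8 cups for 3 servings
Target servings = 9
Scaling factor = 9/3
New amount = 8 * 9/3
= 72/3
= 24 cups

24


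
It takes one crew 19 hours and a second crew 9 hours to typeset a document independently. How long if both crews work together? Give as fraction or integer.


Rate of A = 1/19 job per hour
Rate of B = 1/9 job per hour
Combined rate = 1/19 + 1/9
Find common denominator: (9 + 19)/(19*9) = 28/171
Combined rate = 28/171 job per hour
Time together = 1 / (28/171) = 171/28 hours

171/28


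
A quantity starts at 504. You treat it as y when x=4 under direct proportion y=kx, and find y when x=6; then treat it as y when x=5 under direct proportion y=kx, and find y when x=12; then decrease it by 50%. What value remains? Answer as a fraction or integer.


Start with 504.
Step 1: Direct prop: k = (504)/4; new y = k*6 = 504*6/4 = 756
Step 2: Direct prop: k = (756)/5; new y = k*12 = 756*12/5 = 9072/5
Step 3: Decrease by 50%: 9072/5 * 50/100 = 4536/5
Final result = 4536/5

4536/5


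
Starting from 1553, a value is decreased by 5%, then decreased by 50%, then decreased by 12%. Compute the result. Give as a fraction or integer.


Start: 1553
Step 1: decrease by 5% => multiply by 95/100
  1553 * 95/100 = 29507/20
Step 2: decrease by 50% => multiply by 50/100
  29507/20 * 50/100 = 29507/40
Step 3: decrease by 12% => multiply by 88/100
  29507/40 * 88/100 = 324577/500
Final value = 324577/500

324577/500
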